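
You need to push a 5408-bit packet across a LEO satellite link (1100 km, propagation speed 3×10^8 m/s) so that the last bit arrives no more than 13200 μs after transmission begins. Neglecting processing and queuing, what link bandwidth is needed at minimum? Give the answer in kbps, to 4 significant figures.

567.3 kbps

Propagation delay = 1100000 / 300000000 = 3666.67 μs.
Transmission budget = 13200 − 3666.67 = 9533.33 μs.
R ≥ L / t_tx = 5408 bits / 0.00953333 s = 567.3 kbps.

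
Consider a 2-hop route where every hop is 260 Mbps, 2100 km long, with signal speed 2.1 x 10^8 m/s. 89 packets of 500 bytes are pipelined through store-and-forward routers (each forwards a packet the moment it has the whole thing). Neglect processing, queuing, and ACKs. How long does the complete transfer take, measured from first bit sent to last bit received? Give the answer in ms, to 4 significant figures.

Per-hop transmission t_tx = L/R = 4000/260000000 = 0.0153846 ms.
Per-hop propagation t_prop = 2100000/210000000 = 10 ms.
Pipeline fill: first packet needs 2·t_tx to clear all hops; remaining 88 packets each add one t_tx.
Total = (2+89-1)·t_tx + 2·t_prop = 90·0.0153846 + 2·10 = 21.38 ms.

21.38 ms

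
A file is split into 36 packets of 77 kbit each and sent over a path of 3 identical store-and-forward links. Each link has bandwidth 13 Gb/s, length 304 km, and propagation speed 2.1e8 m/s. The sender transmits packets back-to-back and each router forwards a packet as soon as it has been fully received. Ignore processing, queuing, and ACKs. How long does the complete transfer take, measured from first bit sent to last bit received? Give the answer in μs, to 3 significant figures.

4570 μs

Per-hop transmission t_tx = L/R = 77000/13000000000 = 5.92308 μs.
Per-hop propagation t_prop = 304000/210000000 = 1447.62 μs.
Pipeline fill: first packet needs 3·t_tx to clear all hops; remaining 35 packets each add one t_tx.
Total = (3+36-1)·t_tx + 3·t_prop = 38·5.92308 + 3·1447.62 = 4570 μs.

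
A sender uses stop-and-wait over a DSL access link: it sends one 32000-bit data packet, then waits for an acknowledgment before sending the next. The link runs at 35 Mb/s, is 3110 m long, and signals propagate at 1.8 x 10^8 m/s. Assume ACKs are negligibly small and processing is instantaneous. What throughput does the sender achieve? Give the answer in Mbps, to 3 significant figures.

t_tx = L/R = 32000/35000000 = 0.000914286 s.
t_prop = 3110/180000000 = 1.72778e-05 s; RTT = 3.45556e-05 s.
Cycle = t_tx + RTT = 0.000948841 s.
Throughput = L / cycle = 32000 / 0.000948841 = 33.7 Mbps.

33.7 Mbps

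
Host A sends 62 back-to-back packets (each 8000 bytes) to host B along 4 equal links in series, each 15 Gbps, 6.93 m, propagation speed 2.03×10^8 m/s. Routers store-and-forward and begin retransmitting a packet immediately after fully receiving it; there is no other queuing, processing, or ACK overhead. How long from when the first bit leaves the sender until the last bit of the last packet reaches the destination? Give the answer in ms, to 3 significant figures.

Per-hop transmission t_tx = L/R = 64000/15000000000 = 0.00426667 ms.
Per-hop propagation t_prop = 6.93/2.03e+08 = 3.41379e-05 ms.
Pipeline fill: first packet needs 4·t_tx to clear all hops; remaining 61 packets each add one t_tx.
Total = (4+62-1)·t_tx + 4·t_prop = 65·0.00426667 + 4·3.41379e-05 = 0.277 ms.

0.277 ms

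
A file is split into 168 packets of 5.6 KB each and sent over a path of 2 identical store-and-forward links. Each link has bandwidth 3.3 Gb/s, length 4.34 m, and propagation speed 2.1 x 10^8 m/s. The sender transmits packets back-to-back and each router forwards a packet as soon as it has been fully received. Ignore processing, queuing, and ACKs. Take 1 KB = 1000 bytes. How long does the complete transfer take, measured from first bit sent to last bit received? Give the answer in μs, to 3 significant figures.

2290 μs

Per-hop transmission t_tx = L/R = 44800/3300000000 = 13.5758 μs.
Per-hop propagation t_prop = 4.34/210000000 = 0.0206667 μs.
Pipeline fill: first packet needs 2·t_tx to clear all hops; remaining 167 packets each add one t_tx.
Total = (2+168-1)·t_tx + 2·t_prop = 169·13.5758 + 2·0.0206667 = 2290 μs.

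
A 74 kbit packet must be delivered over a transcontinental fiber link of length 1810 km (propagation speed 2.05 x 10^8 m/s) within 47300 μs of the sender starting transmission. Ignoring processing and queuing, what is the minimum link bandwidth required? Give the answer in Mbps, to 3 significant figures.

1.92 Mbps

Propagation delay = 1810000 / 2.05e+08 = 8829.27 μs.
Transmission budget = 47300 − 8829.27 = 38470.7 μs.
R ≥ L / t_tx = 74000 bits / 0.0384707 s = 1.92 Mbps.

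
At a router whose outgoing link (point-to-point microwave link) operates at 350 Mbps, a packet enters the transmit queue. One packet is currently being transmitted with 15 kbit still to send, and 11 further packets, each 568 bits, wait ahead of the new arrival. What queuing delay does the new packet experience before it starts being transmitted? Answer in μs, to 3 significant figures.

Each queued packet: L/R = 568/350000000 = 1.62286 μs.
11 queued → 17.8514 μs.
Plus remaining 15000 bits of current packet: 42.8571 μs.
Queuing delay = 60.7 μs.

60.7 μs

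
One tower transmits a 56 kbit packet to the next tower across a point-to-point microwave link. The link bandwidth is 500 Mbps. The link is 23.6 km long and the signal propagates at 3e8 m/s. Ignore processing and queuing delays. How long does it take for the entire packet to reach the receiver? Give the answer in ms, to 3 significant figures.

L = 56000 bits.
Transmission delay = L/R = 56000 / 500000000 = 0.112 ms.
Propagation delay = d/s = 23600 m / 300000000 m/s = 0.0786667 ms.
Total = 0.191 ms.

0.191 ms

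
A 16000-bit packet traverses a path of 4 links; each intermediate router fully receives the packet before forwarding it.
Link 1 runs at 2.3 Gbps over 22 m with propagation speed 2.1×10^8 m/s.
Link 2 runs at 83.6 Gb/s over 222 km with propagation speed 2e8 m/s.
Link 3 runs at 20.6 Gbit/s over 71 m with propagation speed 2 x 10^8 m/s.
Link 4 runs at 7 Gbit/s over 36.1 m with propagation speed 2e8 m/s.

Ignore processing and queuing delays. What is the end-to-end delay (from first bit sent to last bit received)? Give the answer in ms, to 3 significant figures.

Transmission delays (L/R per hop): 0.00695652, 0.000191388, 0.000776699, 0.00228571 ms; sum = 0.0102103 ms.
Propagation delays (d/s per hop): 0.000104762, 1.11, 0.000355, 0.0001805 ms; sum = 1.11064 ms.
End-to-end = 1.12 ms.

1.12 ms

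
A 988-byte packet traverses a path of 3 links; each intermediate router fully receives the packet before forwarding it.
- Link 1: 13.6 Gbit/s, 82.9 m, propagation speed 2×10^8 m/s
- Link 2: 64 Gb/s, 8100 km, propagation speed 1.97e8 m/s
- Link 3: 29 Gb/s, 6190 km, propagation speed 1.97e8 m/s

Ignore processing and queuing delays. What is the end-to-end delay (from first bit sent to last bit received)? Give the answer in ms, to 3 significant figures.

L = 988 × 8 = 7904 bits.
Transmission delays (L/R per hop): 0.000581176, 0.0001235, 0.000272552 ms; sum = 0.000977228 ms.
Propagation delays (d/s per hop): 0.0004145, 41.1168, 31.4213 ms; sum = 72.5385 ms.
End-to-end = 72.5 ms.

72.5 ms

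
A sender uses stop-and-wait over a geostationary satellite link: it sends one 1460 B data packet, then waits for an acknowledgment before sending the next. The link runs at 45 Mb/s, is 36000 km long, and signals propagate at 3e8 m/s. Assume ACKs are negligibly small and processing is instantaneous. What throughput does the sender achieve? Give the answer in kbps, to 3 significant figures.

t_tx = L/R = 11680/45000000 = 0.000259556 s.
t_prop = 36000000/300000000 = 0.12 s; RTT = 0.24 s.
Cycle = t_tx + RTT = 0.24026 s.
Throughput = L / cycle = 11680 / 0.24026 = 48.6 kbps.

48.6 kbps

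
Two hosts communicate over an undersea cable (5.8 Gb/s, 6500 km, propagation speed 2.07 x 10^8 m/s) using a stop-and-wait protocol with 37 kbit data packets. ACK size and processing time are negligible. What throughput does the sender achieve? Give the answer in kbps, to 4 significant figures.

589.1 kbps

t_tx = L/R = 37000/5800000000 = 6.37931e-06 s.
t_prop = 6500000/2.07e+08 = 0.031401 s; RTT = 0.0628019 s.
Cycle = t_tx + RTT = 0.0628083 s.
Throughput = L / cycle = 37000 / 0.0628083 = 589.1 kbps.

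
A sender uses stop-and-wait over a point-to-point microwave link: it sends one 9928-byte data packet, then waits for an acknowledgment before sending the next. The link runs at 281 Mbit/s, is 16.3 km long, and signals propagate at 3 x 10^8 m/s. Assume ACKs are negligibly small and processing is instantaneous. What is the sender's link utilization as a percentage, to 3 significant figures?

72.2 %

t_tx = L/R = 79424/281000000 = 0.000282648 s.
t_prop = 16300/300000000 = 5.43333e-05 s; RTT = 0.000108667 s.
Cycle = t_tx + RTT = 0.000391314 s.
Utilization = t_tx / cycle = 0.000282648/0.000391314 = 72.2 %.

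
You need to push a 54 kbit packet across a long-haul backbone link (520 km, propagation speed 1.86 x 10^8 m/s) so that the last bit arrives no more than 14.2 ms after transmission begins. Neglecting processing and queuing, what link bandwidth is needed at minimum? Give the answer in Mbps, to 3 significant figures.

4.74 Mbps

Propagation delay = 520000 / 186000000 = 2.7957 ms.
Transmission budget = 14.2 − 2.7957 = 11.4043 ms.
R ≥ L / t_tx = 54000 bits / 0.0114043 s = 4.74 Mbps.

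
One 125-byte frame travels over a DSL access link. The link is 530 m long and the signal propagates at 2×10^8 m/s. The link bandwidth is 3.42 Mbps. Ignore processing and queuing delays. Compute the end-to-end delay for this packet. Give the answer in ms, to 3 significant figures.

L = 125 × 8 = 1000 bits.
Transmission delay = L/R = 1000 / 3420000 = 0.292398 ms.
Propagation delay = d/s = 530 m / 200000000 m/s = 0.00265 ms.
Total = 0.295 ms.

0.295 ms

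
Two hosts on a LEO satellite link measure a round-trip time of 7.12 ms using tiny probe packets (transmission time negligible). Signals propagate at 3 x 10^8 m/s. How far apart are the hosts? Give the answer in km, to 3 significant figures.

One-way propagation = RTT/2 = 3.56 ms.
d = s × t = 300000000 × 0.00356 = 1070 km.

1070 km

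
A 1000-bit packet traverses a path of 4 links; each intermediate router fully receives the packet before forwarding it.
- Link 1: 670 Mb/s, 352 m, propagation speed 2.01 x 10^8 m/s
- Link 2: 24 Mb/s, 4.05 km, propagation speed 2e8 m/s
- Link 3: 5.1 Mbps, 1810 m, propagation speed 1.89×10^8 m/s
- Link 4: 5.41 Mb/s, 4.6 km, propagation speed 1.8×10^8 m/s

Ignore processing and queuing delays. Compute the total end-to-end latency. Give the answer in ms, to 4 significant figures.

0.4812 ms

Transmission delays (L/R per hop): 0.00149254, 0.0416667, 0.196078, 0.184843 ms; sum = 0.424081 ms.
Propagation delays (d/s per hop): 0.00175124, 0.02025, 0.00957672, 0.0255556 ms; sum = 0.0571335 ms.
End-to-end = 0.4812 ms.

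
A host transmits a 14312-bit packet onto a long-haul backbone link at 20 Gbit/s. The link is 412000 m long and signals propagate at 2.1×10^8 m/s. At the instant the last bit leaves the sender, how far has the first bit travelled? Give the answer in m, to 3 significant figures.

150 m

t_tx = L/R = 14312/20000000000 = 7.156e-07 s.
Distance = s × t_tx = 210000000 × 7.156e-07 = 150 m.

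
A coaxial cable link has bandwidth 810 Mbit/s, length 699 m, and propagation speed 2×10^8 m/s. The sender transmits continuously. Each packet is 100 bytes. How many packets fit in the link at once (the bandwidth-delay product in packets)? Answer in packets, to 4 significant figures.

3.539 packets

Propagation delay = 699 / 200000000 = 3.495e-06 s.
BDP = R × t_prop = 810000000 × 3.495e-06 = 2830.95 bits.
In packets of 800 bits: 3.539 packets.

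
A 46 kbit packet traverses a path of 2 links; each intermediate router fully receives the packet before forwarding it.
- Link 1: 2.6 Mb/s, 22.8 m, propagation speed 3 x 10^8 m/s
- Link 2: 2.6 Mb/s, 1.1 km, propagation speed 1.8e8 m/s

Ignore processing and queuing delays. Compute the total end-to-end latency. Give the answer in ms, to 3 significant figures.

L = 46000 bits.
Transmission delay per hop = L/R = 46000/2600000 = 17.6923 ms; 2 hops → 35.3846 ms.
Propagation delays (d/s per hop): 7.6e-05, 0.00611111 ms; sum = 0.00618711 ms.
End-to-end = 35.4 ms.

35.4 ms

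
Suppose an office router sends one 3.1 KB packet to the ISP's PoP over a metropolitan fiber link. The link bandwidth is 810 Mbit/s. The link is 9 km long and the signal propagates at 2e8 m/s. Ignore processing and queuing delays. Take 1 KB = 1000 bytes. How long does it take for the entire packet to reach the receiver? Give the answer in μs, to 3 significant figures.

75.6 μs

L = 24800 bits.
Transmission delay = L/R = 24800 / 810000000 = 30.6173 μs.
Propagation delay = d/s = 9000 m / 200000000 m/s = 45 μs.
Total = 75.6 μs.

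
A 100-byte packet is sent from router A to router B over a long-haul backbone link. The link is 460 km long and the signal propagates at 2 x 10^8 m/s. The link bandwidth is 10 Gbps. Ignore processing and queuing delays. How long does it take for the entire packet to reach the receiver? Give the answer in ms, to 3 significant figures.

L = 100 × 8 = 800 bits.
Transmission delay = L/R = 800 / 10000000000 = 8e-05 ms.
Propagation delay = d/s = 460000 m / 200000000 m/s = 2.3 ms.
Total = 2.30 ms.

2.30 ms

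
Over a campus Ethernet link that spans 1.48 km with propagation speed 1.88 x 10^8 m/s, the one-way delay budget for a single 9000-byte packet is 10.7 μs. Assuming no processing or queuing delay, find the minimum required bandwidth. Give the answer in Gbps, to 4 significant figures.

L = 72000 bits.
Propagation delay = 1480 / 188000000 = 7.87234 μs.
Transmission budget = 10.7 − 7.87234 = 2.82766 μs.
R ≥ L / t_tx = 72000 bits / 2.82766e-06 s = 25.46 Gbps.

25.46 Gbps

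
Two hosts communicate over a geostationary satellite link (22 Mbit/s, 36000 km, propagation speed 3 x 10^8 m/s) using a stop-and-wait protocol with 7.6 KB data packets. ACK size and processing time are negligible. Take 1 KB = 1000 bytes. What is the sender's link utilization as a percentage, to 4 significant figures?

t_tx = L/R = 60800/22000000 = 0.00276364 s.
t_prop = 36000000/300000000 = 0.12 s; RTT = 0.24 s.
Cycle = t_tx + RTT = 0.242764 s.
Utilization = t_tx / cycle = 0.00276364/0.242764 = 1.138 %.

1.138 %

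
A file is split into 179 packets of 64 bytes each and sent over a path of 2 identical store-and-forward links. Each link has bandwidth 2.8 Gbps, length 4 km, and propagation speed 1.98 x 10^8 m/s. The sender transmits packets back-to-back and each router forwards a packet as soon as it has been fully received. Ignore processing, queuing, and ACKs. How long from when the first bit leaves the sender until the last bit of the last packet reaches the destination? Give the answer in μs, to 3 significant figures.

73.3 μs

Per-hop transmission t_tx = L/R = 512/2800000000 = 0.182857 μs.
Per-hop propagation t_prop = 4000/198000000 = 20.202 μs.
Pipeline fill: first packet needs 2·t_tx to clear all hops; remaining 178 packets each add one t_tx.
Total = (2+179-1)·t_tx + 2·t_prop = 180·0.182857 + 2·20.202 = 73.3 μs.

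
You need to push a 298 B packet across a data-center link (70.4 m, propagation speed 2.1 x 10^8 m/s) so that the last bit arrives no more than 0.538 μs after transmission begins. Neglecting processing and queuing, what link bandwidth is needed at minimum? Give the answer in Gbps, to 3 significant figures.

L = 2384 bits.
Propagation delay = 70.4 / 210000000 = 0.335238 μs.
Transmission budget = 0.538 − 0.335238 = 0.202762 μs.
R ≥ L / t_tx = 2384 bits / 2.02762e-07 s = 11.8 Gbps.

11.8 Gbps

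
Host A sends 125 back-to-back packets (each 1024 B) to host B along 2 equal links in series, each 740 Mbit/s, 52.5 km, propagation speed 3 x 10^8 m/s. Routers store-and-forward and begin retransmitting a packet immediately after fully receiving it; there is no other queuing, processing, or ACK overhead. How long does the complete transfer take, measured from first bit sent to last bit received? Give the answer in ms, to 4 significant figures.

Per-hop transmission t_tx = L/R = 8192/740000000 = 0.0110703 ms.
Per-hop propagation t_prop = 52500/300000000 = 0.175 ms.
Pipeline fill: first packet needs 2·t_tx to clear all hops; remaining 124 packets each add one t_tx.
Total = (2+125-1)·t_tx + 2·t_prop = 126·0.0110703 + 2·0.175 = 1.745 ms.

1.745 ms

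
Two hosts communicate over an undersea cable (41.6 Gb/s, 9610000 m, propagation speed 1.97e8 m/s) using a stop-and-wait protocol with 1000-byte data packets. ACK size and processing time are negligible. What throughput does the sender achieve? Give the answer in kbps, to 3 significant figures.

t_tx = L/R = 8000/41600000000 = 1.92308e-07 s.
t_prop = 9610000/197000000 = 0.0487817 s; RTT = 0.0975635 s.
Cycle = t_tx + RTT = 0.0975636 s.
Throughput = L / cycle = 8000 / 0.0975636 = 82.0 kbps.

82.0 kbps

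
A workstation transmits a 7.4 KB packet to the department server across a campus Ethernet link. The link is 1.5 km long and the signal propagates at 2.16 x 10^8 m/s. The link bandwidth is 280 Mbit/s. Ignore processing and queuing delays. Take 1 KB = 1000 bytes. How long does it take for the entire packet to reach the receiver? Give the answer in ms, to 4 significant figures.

L = 59200 bits.
Transmission delay = L/R = 59200 / 280000000 = 0.211429 ms.
Propagation delay = d/s = 1500 m / 216000000 m/s = 0.00694444 ms.
Total = 0.2184 ms.

0.2184 ms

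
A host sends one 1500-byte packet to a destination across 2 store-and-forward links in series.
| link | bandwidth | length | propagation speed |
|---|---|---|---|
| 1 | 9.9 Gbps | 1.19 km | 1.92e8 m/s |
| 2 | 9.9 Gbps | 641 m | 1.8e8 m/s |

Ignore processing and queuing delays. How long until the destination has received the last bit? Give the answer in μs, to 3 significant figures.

12.2 μs

L = 1500 × 8 = 12000 bits.
Transmission delay per hop = L/R = 12000/9900000000 = 1.21212 μs; 2 hops → 2.42424 μs.
Propagation delays (d/s per hop): 6.19792, 3.56111 μs; sum = 9.75903 μs.
End-to-end = 12.2 μs.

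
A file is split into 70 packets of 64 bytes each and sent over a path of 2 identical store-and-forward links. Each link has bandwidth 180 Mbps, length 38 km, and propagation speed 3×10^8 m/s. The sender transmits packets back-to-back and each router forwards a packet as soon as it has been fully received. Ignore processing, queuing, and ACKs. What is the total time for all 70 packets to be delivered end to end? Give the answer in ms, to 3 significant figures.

Per-hop transmission t_tx = L/R = 512/180000000 = 0.00284444 ms.
Per-hop propagation t_prop = 38000/300000000 = 0.126667 ms.
Pipeline fill: first packet needs 2·t_tx to clear all hops; remaining 69 packets each add one t_tx.
Total = (2+70-1)·t_tx + 2·t_prop = 71·0.00284444 + 2·0.126667 = 0.455 ms.

0.455 ms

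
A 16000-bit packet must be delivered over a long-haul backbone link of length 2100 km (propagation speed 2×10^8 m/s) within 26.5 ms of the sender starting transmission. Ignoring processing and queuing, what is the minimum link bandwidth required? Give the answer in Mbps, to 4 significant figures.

1.000 Mbps

Propagation delay = 2100000 / 200000000 = 10.5 ms.
Transmission budget = 26.5 − 10.5 = 16 ms.
R ≥ L / t_tx = 16000 bits / 0.016 s = 1.000 Mbps.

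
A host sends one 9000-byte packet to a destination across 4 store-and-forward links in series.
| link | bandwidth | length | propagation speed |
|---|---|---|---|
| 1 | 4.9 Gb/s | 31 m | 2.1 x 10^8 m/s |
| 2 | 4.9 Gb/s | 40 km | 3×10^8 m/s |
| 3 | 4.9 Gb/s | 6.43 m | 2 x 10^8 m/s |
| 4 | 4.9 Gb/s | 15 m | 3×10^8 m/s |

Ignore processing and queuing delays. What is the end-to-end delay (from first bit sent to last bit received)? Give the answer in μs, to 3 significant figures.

L = 9000 × 8 = 72000 bits.
Transmission delay per hop = L/R = 72000/4900000000 = 14.6939 μs; 4 hops → 58.7755 μs.
Propagation delays (d/s per hop): 0.147619, 133.333, 0.03215, 0.05 μs; sum = 133.563 μs.
End-to-end = 192 μs.

192 μs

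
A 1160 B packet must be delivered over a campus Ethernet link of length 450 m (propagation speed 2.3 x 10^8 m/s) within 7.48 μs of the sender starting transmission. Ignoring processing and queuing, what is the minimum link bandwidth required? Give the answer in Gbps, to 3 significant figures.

L = 9280 bits.
Propagation delay = 450 / 2.3e+08 = 1.95652 μs.
Transmission budget = 7.48 − 1.95652 = 5.52348 μs.
R ≥ L / t_tx = 9280 bits / 5.52348e-06 s = 1.68 Gbps.

1.68 Gbps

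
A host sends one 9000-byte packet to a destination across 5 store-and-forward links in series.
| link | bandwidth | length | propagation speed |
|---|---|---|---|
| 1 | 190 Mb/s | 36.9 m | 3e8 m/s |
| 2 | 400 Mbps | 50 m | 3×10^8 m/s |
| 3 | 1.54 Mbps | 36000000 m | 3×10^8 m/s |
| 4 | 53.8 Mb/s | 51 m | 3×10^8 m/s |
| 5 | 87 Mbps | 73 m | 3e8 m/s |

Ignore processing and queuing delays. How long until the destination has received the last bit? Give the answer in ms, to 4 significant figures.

169.5 ms

L = 9000 × 8 = 72000 bits.
Transmission delays (L/R per hop): 0.378947, 0.18, 46.7532, 1.33829, 0.827586 ms; sum = 49.4781 ms.
Propagation delays (d/s per hop): 0.000123, 0.000166667, 120, 0.00017, 0.000243333 ms; sum = 120.001 ms.
End-to-end = 169.5 ms.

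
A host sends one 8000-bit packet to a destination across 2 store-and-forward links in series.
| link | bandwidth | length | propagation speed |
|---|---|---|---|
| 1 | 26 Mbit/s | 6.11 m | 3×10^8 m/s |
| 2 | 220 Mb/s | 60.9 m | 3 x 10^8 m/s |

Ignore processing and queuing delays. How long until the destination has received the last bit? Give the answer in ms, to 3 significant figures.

Transmission delays (L/R per hop): 0.307692, 0.0363636 ms; sum = 0.344056 ms.
Propagation delays (d/s per hop): 2.03667e-05, 0.000203 ms; sum = 0.000223367 ms.
End-to-end = 0.344 ms.

0.344 ms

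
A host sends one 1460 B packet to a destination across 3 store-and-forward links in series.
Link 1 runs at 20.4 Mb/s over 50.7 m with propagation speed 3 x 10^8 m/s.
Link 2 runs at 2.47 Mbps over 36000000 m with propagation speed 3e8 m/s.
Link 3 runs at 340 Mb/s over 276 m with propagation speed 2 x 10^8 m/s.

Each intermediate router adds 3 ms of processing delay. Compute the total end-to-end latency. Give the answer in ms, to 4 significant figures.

131.3 ms

L = 1460 × 8 = 11680 bits.
Transmission delays (L/R per hop): 0.572549, 4.72874, 0.0343529 ms; sum = 5.33565 ms.
Propagation delays (d/s per hop): 0.000169, 120, 0.00138 ms; sum = 120.002 ms.
Processing at 2 router(s): 2 × 3 ms = 6 ms.
End-to-end = 131.3 ms.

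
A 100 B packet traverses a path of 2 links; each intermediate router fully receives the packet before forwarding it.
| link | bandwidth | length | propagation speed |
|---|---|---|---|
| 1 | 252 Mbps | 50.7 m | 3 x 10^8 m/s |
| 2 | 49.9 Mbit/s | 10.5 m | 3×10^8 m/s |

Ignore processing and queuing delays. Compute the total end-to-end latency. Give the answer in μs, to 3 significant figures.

19.4 μs

L = 100 × 8 = 800 bits.
Transmission delays (L/R per hop): 3.1746, 16.0321 μs; sum = 19.2067 μs.
Propagation delays (d/s per hop): 0.169, 0.035 μs; sum = 0.204 μs.
End-to-end = 19.4 μs.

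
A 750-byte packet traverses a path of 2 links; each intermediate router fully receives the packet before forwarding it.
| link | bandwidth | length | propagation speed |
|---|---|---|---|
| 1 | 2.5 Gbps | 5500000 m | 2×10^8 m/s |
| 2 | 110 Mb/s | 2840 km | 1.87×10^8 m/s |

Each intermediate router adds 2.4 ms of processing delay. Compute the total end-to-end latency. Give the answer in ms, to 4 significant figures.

L = 750 × 8 = 6000 bits.
Transmission delays (L/R per hop): 0.0024, 0.0545455 ms; sum = 0.0569455 ms.
Propagation delays (d/s per hop): 27.5, 15.1872 ms; sum = 42.6872 ms.
Processing at 1 router(s): 1 × 2.4 ms = 2.4 ms.
End-to-end = 45.14 ms.

45.14 ms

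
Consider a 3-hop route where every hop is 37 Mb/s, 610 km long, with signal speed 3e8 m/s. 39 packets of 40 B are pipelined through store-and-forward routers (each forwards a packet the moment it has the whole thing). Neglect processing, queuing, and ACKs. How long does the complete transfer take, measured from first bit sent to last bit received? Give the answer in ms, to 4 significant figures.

Per-hop transmission t_tx = L/R = 320/37000000 = 0.00864865 ms.
Per-hop propagation t_prop = 610000/300000000 = 2.03333 ms.
Pipeline fill: first packet needs 3·t_tx to clear all hops; remaining 38 packets each add one t_tx.
Total = (3+39-1)·t_tx + 3·t_prop = 41·0.00864865 + 3·2.03333 = 6.455 ms.

6.455 ms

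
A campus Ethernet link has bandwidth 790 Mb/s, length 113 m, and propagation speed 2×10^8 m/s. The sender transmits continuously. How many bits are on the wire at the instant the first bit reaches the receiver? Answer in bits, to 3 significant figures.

446 bits

Propagation delay = 113 / 200000000 = 5.65e-07 s.
BDP = R × t_prop = 790000000 × 5.65e-07 = 446.35 bits.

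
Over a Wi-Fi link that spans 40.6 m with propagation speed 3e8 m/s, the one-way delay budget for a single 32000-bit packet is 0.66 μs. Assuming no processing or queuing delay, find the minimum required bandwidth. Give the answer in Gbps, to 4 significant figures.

Propagation delay = 40.6 / 300000000 = 0.135333 μs.
Transmission budget = 0.66 − 0.135333 = 0.524667 μs.
R ≥ L / t_tx = 32000 bits / 5.24667e-07 s = 60.99 Gbps.

60.99 Gbps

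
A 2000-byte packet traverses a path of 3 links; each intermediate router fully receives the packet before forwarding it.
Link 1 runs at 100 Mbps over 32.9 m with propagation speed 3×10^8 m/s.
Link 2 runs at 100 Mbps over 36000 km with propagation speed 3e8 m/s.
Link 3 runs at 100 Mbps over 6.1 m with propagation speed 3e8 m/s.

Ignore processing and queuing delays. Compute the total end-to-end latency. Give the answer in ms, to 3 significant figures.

L = 2000 × 8 = 16000 bits.
Transmission delay per hop = L/R = 16000/100000000 = 0.16 ms; 3 hops → 0.48 ms.
Propagation delays (d/s per hop): 0.000109667, 120, 2.03333e-05 ms; sum = 120 ms.
End-to-end = 120 ms.

120 ms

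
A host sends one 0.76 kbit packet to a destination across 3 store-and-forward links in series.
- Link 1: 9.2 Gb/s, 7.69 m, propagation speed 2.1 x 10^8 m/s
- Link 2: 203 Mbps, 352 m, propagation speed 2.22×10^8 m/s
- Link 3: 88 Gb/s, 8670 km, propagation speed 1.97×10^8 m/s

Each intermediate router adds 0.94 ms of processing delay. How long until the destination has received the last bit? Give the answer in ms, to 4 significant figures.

45.90 ms

L = 760 bits.
Transmission delays (L/R per hop): 8.26087e-05, 0.00374384, 8.63636e-06 ms; sum = 0.00383509 ms.
Propagation delays (d/s per hop): 3.6619e-05, 0.00158559, 44.0102 ms; sum = 44.0118 ms.
Processing at 2 router(s): 2 × 0.94 ms = 1.88 ms.
End-to-end = 45.90 ms.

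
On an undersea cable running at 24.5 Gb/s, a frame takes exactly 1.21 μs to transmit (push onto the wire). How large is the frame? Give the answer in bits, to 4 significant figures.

29650 bits

L = R × t_tx = 24500000000 b/s × 1.21e-06 s = 29645 bits.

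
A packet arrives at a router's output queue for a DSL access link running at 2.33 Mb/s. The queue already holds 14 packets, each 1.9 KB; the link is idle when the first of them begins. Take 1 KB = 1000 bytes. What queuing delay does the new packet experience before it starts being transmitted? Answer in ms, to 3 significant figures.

91.3 ms

Each queued packet: L/R = 15200/2330000 = 6.52361 ms.
14 queued → 91.3305 ms.
Queuing delay = 91.3 ms.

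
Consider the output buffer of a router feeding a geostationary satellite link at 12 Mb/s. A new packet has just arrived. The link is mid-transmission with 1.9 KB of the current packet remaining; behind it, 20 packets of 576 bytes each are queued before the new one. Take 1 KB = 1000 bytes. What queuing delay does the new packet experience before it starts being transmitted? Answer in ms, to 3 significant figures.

8.95 ms

Each queued packet: L/R = 4608/12000000 = 0.384 ms.
20 queued → 7.68 ms.
Plus remaining 15200 bits of current packet: 1.26667 ms.
Queuing delay = 8.95 ms.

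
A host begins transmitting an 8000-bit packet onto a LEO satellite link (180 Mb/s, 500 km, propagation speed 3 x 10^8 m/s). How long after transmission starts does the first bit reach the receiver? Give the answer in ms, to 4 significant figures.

1.667 ms

First bit experiences only propagation delay: d/s = 500000/300000000 = 1.667 ms.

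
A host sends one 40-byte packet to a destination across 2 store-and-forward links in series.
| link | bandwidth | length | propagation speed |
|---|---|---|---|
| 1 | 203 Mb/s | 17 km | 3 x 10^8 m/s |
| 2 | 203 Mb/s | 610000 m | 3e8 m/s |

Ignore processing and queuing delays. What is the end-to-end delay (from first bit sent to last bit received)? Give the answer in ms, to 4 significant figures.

L = 40 × 8 = 320 bits.
Transmission delay per hop = L/R = 320/203000000 = 0.00157635 ms; 2 hops → 0.00315271 ms.
Propagation delays (d/s per hop): 0.0566667, 2.03333 ms; sum = 2.09 ms.
End-to-end = 2.093 ms.

2.093 ms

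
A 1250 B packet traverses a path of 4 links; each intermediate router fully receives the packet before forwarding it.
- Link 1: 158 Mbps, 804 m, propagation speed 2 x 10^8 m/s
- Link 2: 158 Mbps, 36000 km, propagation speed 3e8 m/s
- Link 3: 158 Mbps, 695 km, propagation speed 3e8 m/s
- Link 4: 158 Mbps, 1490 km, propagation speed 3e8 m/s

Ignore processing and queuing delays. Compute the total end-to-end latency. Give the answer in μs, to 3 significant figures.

L = 1250 × 8 = 10000 bits.
Transmission delay per hop = L/R = 10000/158000000 = 63.2911 μs; 4 hops → 253.165 μs.
Propagation delays (d/s per hop): 4.02, 120000, 2316.67, 4966.67 μs; sum = 127287 μs.
End-to-end = 128000 μs.

128000 μs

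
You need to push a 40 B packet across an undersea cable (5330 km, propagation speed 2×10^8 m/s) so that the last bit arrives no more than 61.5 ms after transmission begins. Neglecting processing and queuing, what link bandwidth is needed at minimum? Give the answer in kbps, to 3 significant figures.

9.18 kbps

L = 320 bits.
Propagation delay = 5330000 / 200000000 = 26.65 ms.
Transmission budget = 61.5 − 26.65 = 34.85 ms.
R ≥ L / t_tx = 320 bits / 0.03485 s = 9.18 kbps.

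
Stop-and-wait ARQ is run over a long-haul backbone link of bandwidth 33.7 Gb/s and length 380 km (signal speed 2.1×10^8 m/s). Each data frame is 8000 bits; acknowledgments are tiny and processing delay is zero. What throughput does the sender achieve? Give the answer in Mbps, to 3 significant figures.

2.21 Mbps

t_tx = L/R = 8000/3.37e+10 = 2.37389e-07 s.
t_prop = 380000/210000000 = 0.00180952 s; RTT = 0.00361905 s.
Cycle = t_tx + RTT = 0.00361929 s.
Throughput = L / cycle = 8000 / 0.00361929 = 2.21 Mbps.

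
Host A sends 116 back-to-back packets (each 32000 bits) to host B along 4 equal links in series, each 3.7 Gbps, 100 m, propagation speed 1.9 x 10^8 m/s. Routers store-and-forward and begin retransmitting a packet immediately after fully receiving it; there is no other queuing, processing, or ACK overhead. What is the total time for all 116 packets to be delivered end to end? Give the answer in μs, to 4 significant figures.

1031 μs

Per-hop transmission t_tx = L/R = 32000/3700000000 = 8.64865 μs.
Per-hop propagation t_prop = 100/190000000 = 0.526316 μs.
Pipeline fill: first packet needs 4·t_tx to clear all hops; remaining 115 packets each add one t_tx.
Total = (4+116-1)·t_tx + 4·t_prop = 119·8.64865 + 4·0.526316 = 1031 μs.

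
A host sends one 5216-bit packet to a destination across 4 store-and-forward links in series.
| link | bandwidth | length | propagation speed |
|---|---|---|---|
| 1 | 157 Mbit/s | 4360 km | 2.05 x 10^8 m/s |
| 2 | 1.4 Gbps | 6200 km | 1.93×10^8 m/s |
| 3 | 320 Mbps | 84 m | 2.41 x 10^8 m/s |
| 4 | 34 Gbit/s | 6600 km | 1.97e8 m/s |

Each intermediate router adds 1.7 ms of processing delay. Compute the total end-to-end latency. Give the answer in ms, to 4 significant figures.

Transmission delays (L/R per hop): 0.0332229, 0.00372571, 0.0163, 0.000153412 ms; sum = 0.0534021 ms.
Propagation delays (d/s per hop): 21.2683, 32.1244, 0.000348548, 33.5025 ms; sum = 86.8955 ms.
Processing at 3 router(s): 3 × 1.7 ms = 5.1 ms.
End-to-end = 92.05 ms.

92.05 ms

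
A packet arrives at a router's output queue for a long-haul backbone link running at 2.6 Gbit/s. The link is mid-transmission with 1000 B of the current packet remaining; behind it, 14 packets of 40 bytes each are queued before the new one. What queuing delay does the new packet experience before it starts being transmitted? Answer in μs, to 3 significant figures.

4.80 μs

Each queued packet: L/R = 320/2600000000 = 0.123077 μs.
14 queued → 1.72308 μs.
Plus remaining 8000 bits of current packet: 3.07692 μs.
Queuing delay = 4.80 μs.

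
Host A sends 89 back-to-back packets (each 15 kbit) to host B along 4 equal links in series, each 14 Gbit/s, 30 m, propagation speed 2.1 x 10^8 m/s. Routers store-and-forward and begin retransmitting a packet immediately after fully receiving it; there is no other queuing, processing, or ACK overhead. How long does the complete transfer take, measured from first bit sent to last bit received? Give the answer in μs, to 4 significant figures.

Per-hop transmission t_tx = L/R = 15000/14000000000 = 1.07143 μs.
Per-hop propagation t_prop = 30/210000000 = 0.142857 μs.
Pipeline fill: first packet needs 4·t_tx to clear all hops; remaining 88 packets each add one t_tx.
Total = (4+89-1)·t_tx + 4·t_prop = 92·1.07143 + 4·0.142857 = 99.14 μs.

99.14 μs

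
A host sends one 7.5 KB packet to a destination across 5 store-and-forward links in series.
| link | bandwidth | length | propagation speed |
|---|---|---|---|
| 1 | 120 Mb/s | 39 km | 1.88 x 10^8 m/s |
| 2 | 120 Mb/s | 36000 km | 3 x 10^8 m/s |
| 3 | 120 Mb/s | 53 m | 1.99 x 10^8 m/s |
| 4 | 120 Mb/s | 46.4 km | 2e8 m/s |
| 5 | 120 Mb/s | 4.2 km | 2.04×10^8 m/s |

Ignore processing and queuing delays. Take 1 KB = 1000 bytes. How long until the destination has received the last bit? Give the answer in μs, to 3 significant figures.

123000 μs

L = 60000 bits.
Transmission delay per hop = L/R = 60000/120000000 = 500 μs; 5 hops → 2500 μs.
Propagation delays (d/s per hop): 207.447, 120000, 0.266332, 232, 20.5882 μs; sum = 120460 μs.
End-to-end = 123000 μs.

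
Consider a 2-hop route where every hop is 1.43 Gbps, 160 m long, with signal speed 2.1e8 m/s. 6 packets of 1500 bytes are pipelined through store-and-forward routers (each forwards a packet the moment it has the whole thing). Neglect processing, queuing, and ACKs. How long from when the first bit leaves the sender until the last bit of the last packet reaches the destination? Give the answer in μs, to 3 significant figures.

Per-hop transmission t_tx = L/R = 12000/1430000000 = 8.39161 μs.
Per-hop propagation t_prop = 160/210000000 = 0.761905 μs.
Pipeline fill: first packet needs 2·t_tx to clear all hops; remaining 5 packets each add one t_tx.
Total = (2+6-1)·t_tx + 2·t_prop = 7·8.39161 + 2·0.761905 = 60.3 μs.

60.3 μs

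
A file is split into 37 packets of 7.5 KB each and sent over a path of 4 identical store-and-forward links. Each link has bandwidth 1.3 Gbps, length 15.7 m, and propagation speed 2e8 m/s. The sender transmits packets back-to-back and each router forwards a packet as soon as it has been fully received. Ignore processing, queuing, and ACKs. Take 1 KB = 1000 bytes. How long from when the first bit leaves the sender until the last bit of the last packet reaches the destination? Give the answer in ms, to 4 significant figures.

Per-hop transmission t_tx = L/R = 60000/1300000000 = 0.0461538 ms.
Per-hop propagation t_prop = 15.7/200000000 = 7.85e-05 ms.
Pipeline fill: first packet needs 4·t_tx to clear all hops; remaining 36 packets each add one t_tx.
Total = (4+37-1)·t_tx + 4·t_prop = 40·0.0461538 + 4·7.85e-05 = 1.846 ms.

1.846 ms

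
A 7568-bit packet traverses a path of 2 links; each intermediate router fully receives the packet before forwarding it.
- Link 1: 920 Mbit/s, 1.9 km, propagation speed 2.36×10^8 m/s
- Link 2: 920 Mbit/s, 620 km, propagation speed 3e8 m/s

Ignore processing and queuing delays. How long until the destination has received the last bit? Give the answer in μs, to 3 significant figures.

Transmission delay per hop = L/R = 7568/920000000 = 8.22609 μs; 2 hops → 16.4522 μs.
Propagation delays (d/s per hop): 8.05085, 2066.67 μs; sum = 2074.72 μs.
End-to-end = 2090 μs.

2090 μs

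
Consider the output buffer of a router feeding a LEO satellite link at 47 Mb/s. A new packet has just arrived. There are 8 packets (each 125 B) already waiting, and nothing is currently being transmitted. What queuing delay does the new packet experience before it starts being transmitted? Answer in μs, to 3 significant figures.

170 μs

Each queued packet: L/R = 1000/47000000 = 21.2766 μs.
8 queued → 170.213 μs.
Queuing delay = 170 μs.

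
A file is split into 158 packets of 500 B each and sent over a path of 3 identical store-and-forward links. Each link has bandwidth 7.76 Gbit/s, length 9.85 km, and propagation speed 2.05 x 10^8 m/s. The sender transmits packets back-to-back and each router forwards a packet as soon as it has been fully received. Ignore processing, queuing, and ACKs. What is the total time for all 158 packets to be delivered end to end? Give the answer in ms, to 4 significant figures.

0.2266 ms

Per-hop transmission t_tx = L/R = 4000/7760000000 = 0.000515464 ms.
Per-hop propagation t_prop = 9850/2.05e+08 = 0.0480488 ms.
Pipeline fill: first packet needs 3·t_tx to clear all hops; remaining 157 packets each add one t_tx.
Total = (3+158-1)·t_tx + 3·t_prop = 160·0.000515464 + 3·0.0480488 = 0.2266 ms.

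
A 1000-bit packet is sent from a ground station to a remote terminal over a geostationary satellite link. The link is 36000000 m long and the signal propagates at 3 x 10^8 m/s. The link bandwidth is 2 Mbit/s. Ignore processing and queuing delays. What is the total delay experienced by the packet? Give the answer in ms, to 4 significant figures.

120.5 ms

Transmission delay = L/R = 1000 / 2000000 = 0.5 ms.
Propagation delay = d/s = 36000000 m / 300000000 m/s = 120 ms.
Total = 120.5 ms.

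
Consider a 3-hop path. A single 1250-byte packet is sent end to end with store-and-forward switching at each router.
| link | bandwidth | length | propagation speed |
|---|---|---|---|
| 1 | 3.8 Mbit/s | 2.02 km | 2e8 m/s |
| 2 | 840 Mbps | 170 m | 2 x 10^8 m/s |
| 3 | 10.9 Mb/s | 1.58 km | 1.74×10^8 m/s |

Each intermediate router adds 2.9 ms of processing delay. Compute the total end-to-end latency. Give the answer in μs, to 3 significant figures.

9380 μs

L = 1250 × 8 = 10000 bits.
Transmission delays (L/R per hop): 2631.58, 11.9048, 917.431 μs; sum = 3560.91 μs.
Propagation delays (d/s per hop): 10.1, 0.85, 9.08046 μs; sum = 20.0305 μs.
Processing at 2 router(s): 2 × 2.9 ms = 5800 μs.
End-to-end = 9380 μs.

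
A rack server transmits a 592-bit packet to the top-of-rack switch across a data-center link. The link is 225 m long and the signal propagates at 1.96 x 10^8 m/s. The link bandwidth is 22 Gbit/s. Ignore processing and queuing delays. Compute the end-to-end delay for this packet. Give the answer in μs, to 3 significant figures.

Transmission delay = L/R = 592 / 22000000000 = 0.0269091 μs.
Propagation delay = d/s = 225 m / 196000000 m/s = 1.14796 μs.
Total = 1.17 μs.

1.17 μs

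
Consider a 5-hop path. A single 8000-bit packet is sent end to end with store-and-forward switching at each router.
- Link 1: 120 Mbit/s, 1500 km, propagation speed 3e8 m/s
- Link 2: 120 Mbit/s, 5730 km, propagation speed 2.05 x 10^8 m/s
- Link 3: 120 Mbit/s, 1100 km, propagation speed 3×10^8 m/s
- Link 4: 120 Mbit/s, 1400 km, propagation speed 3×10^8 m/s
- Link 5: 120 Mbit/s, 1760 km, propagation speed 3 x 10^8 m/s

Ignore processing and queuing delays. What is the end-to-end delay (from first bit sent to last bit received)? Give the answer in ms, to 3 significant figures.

47.5 ms

Transmission delay per hop = L/R = 8000/120000000 = 0.0666667 ms; 5 hops → 0.333333 ms.
Propagation delays (d/s per hop): 5, 27.9512, 3.66667, 4.66667, 5.86667 ms; sum = 47.1512 ms.
End-to-end = 47.5 ms.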